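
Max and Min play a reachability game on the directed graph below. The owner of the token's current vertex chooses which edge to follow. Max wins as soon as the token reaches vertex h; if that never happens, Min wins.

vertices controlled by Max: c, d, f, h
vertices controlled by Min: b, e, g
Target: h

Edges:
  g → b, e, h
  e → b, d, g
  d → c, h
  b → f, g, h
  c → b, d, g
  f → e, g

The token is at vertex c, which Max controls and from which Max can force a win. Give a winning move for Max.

A0 = {h}
A1: add {d} — d (Max) has d→h.
A2: add {c} — c (Max) has c→d.
A3 = A2; e.g. b (Min) can still go to f. Fixed point.
From c, successor d is in the attractor (rank 1); the other successors b, g are not.

d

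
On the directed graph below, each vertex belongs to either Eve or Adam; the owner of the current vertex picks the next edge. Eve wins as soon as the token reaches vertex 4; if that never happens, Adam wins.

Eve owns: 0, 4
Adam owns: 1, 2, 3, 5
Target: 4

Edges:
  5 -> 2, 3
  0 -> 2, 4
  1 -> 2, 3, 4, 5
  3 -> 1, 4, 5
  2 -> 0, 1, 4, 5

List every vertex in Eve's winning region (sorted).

A0 = {4}
A1: add {0} — 0 (Eve) has 0→4.
A2 = A1; e.g. 1 (Adam) can still go to 2. Fixed point.
Eve's winning region = {0, 4}.

0, 4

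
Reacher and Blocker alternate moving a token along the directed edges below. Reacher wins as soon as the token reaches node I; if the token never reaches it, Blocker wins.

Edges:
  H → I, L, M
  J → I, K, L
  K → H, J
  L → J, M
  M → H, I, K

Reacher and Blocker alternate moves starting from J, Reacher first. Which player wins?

Reacher

Track states (vertex, player-to-move).
A0 = {(I,Reacher), (I,Blocker)}
A1: add {(H,Reacher), (J,Reacher), (M,Reacher)}.
(J,Reacher) ∈ A1 ⇒ Reacher forces the target.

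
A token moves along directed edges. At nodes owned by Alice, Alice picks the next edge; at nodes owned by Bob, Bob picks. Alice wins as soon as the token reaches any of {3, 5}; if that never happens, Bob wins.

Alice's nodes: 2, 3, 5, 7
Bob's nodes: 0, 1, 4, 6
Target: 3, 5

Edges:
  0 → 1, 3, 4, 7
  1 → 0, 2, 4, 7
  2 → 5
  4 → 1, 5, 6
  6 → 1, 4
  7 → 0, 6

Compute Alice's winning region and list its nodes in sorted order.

2, 3, 5

A0 = {3, 5}
A1: add {2} — 2 (Alice) has 2→5.
A2 = A1; e.g. 0 (Bob) can still go to 1. Fixed point.
Alice's winning region = {2, 3, 5}.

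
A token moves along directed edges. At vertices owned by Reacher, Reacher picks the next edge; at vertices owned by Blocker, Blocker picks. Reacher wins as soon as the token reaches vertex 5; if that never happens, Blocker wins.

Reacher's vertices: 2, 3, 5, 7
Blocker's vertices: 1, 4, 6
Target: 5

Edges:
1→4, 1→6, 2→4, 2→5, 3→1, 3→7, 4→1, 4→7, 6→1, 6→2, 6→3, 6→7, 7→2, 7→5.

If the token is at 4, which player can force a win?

Blocker

A0 = {5}
A1: add {2, 7} — 2 (Reacher) has 2→5; 7 (Reacher) has 7→5.
A2: add {3} — 3 (Reacher) has 3→7.
A3 = A2; e.g. 1 (Blocker) can still go to 4. Fixed point.
4 never enters the attractor, so Blocker can avoid the target forever.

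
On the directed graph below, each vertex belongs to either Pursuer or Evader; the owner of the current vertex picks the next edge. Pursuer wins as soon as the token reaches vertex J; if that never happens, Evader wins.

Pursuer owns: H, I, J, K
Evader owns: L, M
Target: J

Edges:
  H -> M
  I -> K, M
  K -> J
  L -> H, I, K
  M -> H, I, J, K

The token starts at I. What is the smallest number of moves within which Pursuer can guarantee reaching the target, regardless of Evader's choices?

2

A0 = {J}
A1: add {K} — K (Pursuer) has K→J.
A2: add {I} — I (Pursuer) has I→K.
A3 = A2; e.g. H (Pursuer) has no edge into A2. Fixed point.
I enters the attractor at level 2, so Pursuer can force the target in 2 moves from there.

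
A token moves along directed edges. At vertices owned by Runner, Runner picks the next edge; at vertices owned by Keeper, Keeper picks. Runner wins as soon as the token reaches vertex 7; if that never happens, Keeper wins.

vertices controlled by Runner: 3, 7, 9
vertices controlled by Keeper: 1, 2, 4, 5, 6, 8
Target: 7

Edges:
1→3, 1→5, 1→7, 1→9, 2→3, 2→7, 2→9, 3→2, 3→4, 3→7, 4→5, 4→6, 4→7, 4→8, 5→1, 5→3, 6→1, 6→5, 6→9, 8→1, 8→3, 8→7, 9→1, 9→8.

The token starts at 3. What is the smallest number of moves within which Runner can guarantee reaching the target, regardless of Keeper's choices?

1

A0 = {7}
A1: add {3} — 3 (Runner) has 3→7.
A2 = A1; e.g. 1 (Keeper) can still go to 5. Fixed point.
3 enters the attractor at level 1, so Runner can force the target in 1 move from there.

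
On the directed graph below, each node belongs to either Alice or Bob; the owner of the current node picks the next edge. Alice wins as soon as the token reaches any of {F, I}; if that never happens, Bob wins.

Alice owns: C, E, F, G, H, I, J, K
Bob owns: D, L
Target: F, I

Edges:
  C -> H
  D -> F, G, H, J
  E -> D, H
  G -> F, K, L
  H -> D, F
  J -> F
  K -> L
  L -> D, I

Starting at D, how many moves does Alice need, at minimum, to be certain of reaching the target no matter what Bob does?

2

A0 = {F, I}
A1: add {G, H, J} — G (Alice) has G→F; H (Alice) has H→F; J (Alice) has J→F.
A2: add {C, D, E} — C (Alice) has C→H; D (Bob): all of {F, G, H, J} already in; E (Alice) has E→H.
D enters the attractor at level 2, so Alice can force the target in 2 moves from there.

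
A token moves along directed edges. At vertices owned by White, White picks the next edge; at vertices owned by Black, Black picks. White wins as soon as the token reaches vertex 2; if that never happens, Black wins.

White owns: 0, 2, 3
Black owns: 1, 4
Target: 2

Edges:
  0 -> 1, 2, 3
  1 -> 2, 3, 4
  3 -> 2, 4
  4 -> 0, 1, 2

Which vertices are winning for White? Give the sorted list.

0, 2, 3

A0 = {2}
A1: add {0, 3} — 0 (White) has 0→2; 3 (White) has 3→2.
A2 = A1; e.g. 1 (Black) can still go to 4. Fixed point.
White's winning region = {0, 2, 3}.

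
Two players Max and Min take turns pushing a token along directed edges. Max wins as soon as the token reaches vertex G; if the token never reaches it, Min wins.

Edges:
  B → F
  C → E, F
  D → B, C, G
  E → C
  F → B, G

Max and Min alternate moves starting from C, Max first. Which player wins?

Track states (vertex, player-to-move).
A0 = {(G,Max), (G,Min)}
A1: add {(D,Max), (F,Max)}.
A2: add {(B,Min)}.
A3 = A2; e.g. (B,Max) stays out. (C,Max) never enters ⇒ Min avoids the target.

Min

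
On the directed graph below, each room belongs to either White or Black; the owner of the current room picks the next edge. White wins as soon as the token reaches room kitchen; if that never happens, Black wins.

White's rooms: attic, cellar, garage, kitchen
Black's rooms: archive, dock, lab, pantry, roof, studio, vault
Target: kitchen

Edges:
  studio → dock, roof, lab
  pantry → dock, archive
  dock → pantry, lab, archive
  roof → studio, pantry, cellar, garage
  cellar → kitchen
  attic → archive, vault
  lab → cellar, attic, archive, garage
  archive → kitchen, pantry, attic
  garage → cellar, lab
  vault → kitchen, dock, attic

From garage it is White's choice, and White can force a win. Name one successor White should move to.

cellar

A0 = {kitchen}
A1: add {cellar} — cellar (White) has cellar→kitchen.
A2: add {garage} — garage (White) has garage→cellar.
A3 = A2; e.g. studio (Black) can still go to dock. Fixed point.
From garage, successor cellar is in the attractor (rank 1); the other successor lab is not.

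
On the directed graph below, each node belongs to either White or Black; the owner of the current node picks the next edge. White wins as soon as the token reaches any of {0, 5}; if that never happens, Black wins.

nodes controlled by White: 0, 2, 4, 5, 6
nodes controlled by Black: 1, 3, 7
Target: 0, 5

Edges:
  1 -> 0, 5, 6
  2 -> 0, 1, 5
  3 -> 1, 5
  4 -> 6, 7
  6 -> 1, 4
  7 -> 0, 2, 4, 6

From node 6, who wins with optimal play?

A0 = {0, 5}
A1: add {2} — 2 (White) has 2→0.
A2 = A1; e.g. 1 (Black) can still go to 6. Fixed point.
6 never enters the attractor, so Black can avoid the target forever.

Black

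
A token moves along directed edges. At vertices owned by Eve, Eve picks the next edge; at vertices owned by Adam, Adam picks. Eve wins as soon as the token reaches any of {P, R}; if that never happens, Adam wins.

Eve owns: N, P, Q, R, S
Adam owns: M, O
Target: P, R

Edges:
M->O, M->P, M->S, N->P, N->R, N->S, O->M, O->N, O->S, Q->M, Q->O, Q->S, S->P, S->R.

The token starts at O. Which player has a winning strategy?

A0 = {P, R}
A1: add {N, S} — N (Eve) has N→P; S (Eve) has S→P.
A2: add {Q} — Q (Eve) has Q→S.
A3 = A2; e.g. M (Adam) can still go to O. Fixed point.
O never enters the attractor, so Adam can avoid the target forever.

Adam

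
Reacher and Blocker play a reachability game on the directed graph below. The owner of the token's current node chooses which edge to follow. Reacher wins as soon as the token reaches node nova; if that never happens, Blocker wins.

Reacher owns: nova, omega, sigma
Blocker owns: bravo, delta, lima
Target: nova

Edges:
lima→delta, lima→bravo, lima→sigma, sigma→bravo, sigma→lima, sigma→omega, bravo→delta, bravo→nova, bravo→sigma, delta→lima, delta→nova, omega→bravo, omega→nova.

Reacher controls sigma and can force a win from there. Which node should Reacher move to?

A0 = {nova}
A1: add {omega} — omega (Reacher) has omega→nova.
A2: add {sigma} — sigma (Reacher) has sigma→omega.
A3 = A2; e.g. delta (Blocker) can still go to lima. Fixed point.
From sigma, successor omega is in the attractor (rank 1); the other successors bravo, lima are not.

omega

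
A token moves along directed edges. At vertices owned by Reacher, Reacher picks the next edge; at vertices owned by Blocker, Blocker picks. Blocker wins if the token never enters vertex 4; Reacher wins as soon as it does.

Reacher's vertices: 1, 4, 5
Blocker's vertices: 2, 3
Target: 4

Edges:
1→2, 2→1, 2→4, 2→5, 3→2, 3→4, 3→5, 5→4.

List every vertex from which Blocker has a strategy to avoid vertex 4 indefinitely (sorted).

1, 2, 3

A0 = {4}
A1: add {5} — 5 (Reacher) has 5→4.
A2 = A1; e.g. 1 (Reacher) has no edge into A1. Fixed point.
Reacher's attractor = {4, 5}; Blocker avoids the target exactly from the complement.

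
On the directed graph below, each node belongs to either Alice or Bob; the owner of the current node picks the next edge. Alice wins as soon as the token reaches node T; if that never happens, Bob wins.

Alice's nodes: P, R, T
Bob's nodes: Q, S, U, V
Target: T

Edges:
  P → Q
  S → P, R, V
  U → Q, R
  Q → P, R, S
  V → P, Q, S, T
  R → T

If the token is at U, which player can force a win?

A0 = {T}
A1: add {R} — R (Alice) has R→T.
A2 = A1; e.g. P (Alice) has no edge into A1. Fixed point.
U never enters the attractor, so Bob can avoid the target forever.

Bob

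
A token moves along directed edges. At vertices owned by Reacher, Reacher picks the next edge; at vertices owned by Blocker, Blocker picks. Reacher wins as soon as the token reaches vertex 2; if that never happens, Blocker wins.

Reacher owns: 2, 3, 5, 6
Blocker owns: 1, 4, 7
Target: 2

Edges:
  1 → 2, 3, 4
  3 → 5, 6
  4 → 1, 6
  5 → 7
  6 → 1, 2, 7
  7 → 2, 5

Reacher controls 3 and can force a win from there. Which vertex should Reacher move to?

6

A0 = {2}
A1: add {6} — 6 (Reacher) has 6→2.
A2: add {3} — 3 (Reacher) has 3→6.
A3 = A2; e.g. 1 (Blocker) can still go to 4. Fixed point.
From 3, successor 6 is in the attractor (rank 1); the other successor 5 is not.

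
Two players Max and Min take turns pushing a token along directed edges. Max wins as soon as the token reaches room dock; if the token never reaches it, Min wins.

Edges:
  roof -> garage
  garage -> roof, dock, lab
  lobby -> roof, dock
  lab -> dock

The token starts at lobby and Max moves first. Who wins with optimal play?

Track states (vertex, player-to-move).
A0 = {(dock,Max), (dock,Min)}
A1: add {(garage,Max), (lobby,Max), (lab,Max), (lab,Min)}.
(lobby,Max) ∈ A1 ⇒ Max forces the target.

Max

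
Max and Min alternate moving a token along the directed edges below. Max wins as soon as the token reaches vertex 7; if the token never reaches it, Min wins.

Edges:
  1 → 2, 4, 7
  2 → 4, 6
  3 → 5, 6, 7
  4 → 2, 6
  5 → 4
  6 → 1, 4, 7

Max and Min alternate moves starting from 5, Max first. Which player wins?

Min

Track states (vertex, player-to-move).
A0 = {(7,Max), (7,Min)}
A1: add {(1,Max), (3,Max), (6,Max)}.
A2 = A1; e.g. (1,Min) stays out. (5,Max) never enters ⇒ Min avoids the target.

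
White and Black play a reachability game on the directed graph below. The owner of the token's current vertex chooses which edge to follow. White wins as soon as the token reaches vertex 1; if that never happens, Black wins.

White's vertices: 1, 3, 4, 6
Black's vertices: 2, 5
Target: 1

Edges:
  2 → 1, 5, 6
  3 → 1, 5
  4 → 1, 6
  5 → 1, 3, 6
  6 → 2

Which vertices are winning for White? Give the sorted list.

A0 = {1}
A1: add {3, 4} — 3 (White) has 3→1; 4 (White) has 4→1.
A2 = A1; e.g. 2 (Black) can still go to 5. Fixed point.
White's winning region = {1, 3, 4}.

1, 3, 4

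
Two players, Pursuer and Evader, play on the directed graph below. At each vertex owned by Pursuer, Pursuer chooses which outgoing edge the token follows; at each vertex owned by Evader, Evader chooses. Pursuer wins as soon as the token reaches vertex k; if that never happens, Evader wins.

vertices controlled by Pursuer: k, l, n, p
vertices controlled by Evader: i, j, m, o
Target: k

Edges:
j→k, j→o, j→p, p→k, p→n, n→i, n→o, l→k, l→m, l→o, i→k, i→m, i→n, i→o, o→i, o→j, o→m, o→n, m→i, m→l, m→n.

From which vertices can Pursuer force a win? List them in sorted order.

k, l, p

A0 = {k}
A1: add {l, p} — l (Pursuer) has l→k; p (Pursuer) has p→k.
A2 = A1; e.g. i (Evader) can still go to m. Fixed point.
Pursuer's winning region = {k, l, p}.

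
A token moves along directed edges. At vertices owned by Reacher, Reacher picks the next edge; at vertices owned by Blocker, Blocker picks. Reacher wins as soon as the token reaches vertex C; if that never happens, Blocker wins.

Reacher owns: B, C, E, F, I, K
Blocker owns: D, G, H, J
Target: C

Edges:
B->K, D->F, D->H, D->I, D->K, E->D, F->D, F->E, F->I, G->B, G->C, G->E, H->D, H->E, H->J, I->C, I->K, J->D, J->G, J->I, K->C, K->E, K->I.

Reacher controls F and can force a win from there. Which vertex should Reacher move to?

A0 = {C}
A1: add {I, K} — I (Reacher) has I→C; K (Reacher) has K→C.
A2: add {B, F} — B (Reacher) has B→K; F (Reacher) has F→I.
A3 = A2; e.g. D (Blocker) can still go to H. Fixed point.
From F, successor I is in the attractor (rank 1); the other successors D, E are not.

I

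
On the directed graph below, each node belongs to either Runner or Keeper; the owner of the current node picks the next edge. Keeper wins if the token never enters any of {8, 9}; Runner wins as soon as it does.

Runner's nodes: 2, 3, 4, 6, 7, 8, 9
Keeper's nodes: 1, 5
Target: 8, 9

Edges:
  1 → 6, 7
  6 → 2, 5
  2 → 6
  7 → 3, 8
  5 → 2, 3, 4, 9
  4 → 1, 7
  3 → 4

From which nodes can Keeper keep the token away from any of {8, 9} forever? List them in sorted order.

1, 2, 5, 6

A0 = {8, 9}
A1: add {7} — 7 (Runner) has 7→8.
A2: add {4} — 4 (Runner) has 4→7.
A3: add {3} — 3 (Runner) has 3→4.
A4 = A3; e.g. 1 (Keeper) can still go to 6. Fixed point.
Runner's attractor = {3, 4, 7, 8, 9}; Keeper avoids the target exactly from the complement.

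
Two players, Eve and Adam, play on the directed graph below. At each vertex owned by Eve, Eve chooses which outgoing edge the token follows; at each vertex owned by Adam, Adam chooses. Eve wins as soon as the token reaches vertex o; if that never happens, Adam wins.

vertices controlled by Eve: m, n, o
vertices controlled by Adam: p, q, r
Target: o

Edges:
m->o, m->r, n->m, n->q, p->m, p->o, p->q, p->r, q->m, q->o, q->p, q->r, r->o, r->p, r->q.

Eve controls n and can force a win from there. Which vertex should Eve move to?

m

A0 = {o}
A1: add {m} — m (Eve) has m→o.
A2: add {n} — n (Eve) has n→m.
A3 = A2; e.g. p (Adam) can still go to q. Fixed point.
From n, successor m is in the attractor (rank 1); the other successor q is not.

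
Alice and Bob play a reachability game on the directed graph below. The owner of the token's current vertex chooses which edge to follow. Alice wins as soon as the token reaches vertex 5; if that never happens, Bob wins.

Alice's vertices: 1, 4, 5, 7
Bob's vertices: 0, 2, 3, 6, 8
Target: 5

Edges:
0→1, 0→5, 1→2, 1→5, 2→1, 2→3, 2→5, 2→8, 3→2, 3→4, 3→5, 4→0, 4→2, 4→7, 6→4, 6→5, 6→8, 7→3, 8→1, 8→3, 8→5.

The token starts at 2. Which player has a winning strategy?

A0 = {5}
A1: add {1} — 1 (Alice) has 1→5.
A2: add {0} — 0 (Bob): all of {1, 5} already in.
A3: add {4} — 4 (Alice) has 4→0.
A4 = A3; e.g. 2 (Bob) can still go to 3. Fixed point.
2 never enters the attractor, so Bob can avoid the target forever.

Bob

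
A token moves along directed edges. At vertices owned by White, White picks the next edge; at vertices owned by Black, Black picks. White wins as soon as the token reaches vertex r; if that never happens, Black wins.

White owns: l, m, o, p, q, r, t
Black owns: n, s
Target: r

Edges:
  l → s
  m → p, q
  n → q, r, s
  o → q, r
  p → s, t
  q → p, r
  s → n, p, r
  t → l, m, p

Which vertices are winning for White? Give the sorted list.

m, o, p, q, r, t

A0 = {r}
A1: add {o, q} — o (White) has o→r; q (White) has q→r.
A2: add {m} — m (White) has m→q.
A3: add {t} — t (White) has t→m.
A4: add {p} — p (White) has p→t.
A5 = A4; e.g. l (White) has no edge into A4. Fixed point.
White's winning region = {m, o, p, q, r, t}.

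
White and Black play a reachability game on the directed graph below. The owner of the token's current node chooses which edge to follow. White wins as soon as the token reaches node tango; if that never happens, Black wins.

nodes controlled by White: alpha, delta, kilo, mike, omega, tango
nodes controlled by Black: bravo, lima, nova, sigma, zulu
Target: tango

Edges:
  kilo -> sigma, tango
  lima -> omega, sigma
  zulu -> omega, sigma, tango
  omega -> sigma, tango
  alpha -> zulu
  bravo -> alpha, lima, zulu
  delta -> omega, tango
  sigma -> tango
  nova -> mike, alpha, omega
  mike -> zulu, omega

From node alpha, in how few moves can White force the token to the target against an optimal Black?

A0 = {tango}
A1: add {delta, kilo, omega, sigma} — delta (White) has delta→tango; kilo (White) has kilo→tango; omega (White) has omega→tango; sigma (Black): all of {tango} already in.
A2: add {lima, mike, zulu} — mike (White) has mike→omega; lima (Black): all of {omega, sigma} already in; zulu (Black): all of {omega, sigma, tango} already in.
A3: add {alpha} — alpha (White) has alpha→zulu.
alpha enters the attractor at level 3, so White can force the target in 3 moves from there.

3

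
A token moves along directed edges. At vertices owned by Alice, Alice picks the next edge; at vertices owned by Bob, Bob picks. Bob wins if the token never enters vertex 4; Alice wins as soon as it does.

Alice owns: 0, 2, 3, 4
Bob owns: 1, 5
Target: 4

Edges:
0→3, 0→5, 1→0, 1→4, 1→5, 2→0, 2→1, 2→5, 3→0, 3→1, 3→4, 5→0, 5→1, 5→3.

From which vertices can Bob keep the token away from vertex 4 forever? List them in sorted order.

1, 5

A0 = {4}
A1: add {3} — 3 (Alice) has 3→4.
A2: add {0} — 0 (Alice) has 0→3.
A3: add {2} — 2 (Alice) has 2→0.
A4 = A3; e.g. 1 (Bob) can still go to 5. Fixed point.
Alice's attractor = {0, 2, 3, 4}; Bob avoids the target exactly from the complement.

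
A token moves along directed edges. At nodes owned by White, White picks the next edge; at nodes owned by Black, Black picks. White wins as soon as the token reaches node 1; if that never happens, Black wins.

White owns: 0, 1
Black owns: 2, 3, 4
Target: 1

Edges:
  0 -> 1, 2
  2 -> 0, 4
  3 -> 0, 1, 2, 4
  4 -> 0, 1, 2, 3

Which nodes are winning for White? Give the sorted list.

0, 1

A0 = {1}
A1: add {0} — 0 (White) has 0→1.
A2 = A1; e.g. 2 (Black) can still go to 4. Fixed point.
White's winning region = {0, 1}.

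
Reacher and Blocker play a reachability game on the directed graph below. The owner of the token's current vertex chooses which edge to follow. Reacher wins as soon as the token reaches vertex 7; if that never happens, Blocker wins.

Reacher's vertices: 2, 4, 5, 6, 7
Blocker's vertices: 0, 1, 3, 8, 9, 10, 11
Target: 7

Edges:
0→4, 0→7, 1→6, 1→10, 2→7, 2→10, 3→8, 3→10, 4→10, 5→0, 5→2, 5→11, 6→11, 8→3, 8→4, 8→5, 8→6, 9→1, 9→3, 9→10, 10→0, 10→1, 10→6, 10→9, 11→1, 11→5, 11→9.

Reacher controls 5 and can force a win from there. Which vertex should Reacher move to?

2

A0 = {7}
A1: add {2} — 2 (Reacher) has 2→7.
A2: add {5} — 5 (Reacher) has 5→2.
A3 = A2; e.g. 0 (Blocker) can still go to 4. Fixed point.
From 5, successor 2 is in the attractor (rank 1); the other successors 0, 11 are not.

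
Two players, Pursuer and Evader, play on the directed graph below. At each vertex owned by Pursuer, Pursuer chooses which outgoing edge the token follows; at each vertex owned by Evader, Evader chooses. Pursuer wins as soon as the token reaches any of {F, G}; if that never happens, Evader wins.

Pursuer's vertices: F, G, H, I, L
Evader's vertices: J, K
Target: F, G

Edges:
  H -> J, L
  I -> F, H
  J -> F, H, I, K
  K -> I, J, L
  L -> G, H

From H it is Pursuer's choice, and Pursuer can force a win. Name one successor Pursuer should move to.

L

A0 = {F, G}
A1: add {I, L} — I (Pursuer) has I→F; L (Pursuer) has L→G.
A2: add {H} — H (Pursuer) has H→L.
A3 = A2; e.g. J (Evader) can still go to K. Fixed point.
From H, successor L is in the attractor (rank 1); the other successor J is not.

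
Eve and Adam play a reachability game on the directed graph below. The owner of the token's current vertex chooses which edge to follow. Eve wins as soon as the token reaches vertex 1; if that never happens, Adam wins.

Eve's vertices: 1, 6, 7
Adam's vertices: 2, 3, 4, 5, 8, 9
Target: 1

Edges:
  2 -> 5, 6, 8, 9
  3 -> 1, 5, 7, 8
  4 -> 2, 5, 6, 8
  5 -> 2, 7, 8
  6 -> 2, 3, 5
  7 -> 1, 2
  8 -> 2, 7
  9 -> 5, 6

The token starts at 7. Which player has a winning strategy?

A0 = {1}
A1: add {7} — 7 (Eve) has 7→1.
A2 = A1; e.g. 2 (Adam) can still go to 5. Fixed point.
7 ∈ A1, so Eve can force the target.

Eve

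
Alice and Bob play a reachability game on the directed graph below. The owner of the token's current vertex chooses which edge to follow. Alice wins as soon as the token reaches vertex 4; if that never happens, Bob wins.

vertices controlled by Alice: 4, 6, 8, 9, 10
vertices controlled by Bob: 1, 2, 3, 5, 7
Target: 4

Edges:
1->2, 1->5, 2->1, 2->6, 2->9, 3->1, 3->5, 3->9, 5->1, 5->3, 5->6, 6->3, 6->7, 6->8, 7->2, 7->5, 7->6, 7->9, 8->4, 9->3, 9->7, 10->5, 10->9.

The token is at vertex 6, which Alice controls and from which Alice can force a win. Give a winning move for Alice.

8

A0 = {4}
A1: add {8} — 8 (Alice) has 8→4.
A2: add {6} — 6 (Alice) has 6→8.
A3 = A2; e.g. 1 (Bob) can still go to 2. Fixed point.
From 6, successor 8 is in the attractor (rank 1); the other successors 3, 7 are not.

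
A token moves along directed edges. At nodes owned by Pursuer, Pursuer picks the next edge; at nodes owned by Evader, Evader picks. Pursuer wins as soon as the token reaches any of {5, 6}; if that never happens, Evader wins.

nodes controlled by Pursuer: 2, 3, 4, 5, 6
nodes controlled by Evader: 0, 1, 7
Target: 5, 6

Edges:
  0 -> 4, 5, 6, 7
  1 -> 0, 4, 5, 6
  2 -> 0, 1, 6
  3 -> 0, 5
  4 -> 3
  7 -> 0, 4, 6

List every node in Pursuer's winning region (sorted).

A0 = {5, 6}
A1: add {2, 3} — 2 (Pursuer) has 2→6; 3 (Pursuer) has 3→5.
A2: add {4} — 4 (Pursuer) has 4→3.
A3 = A2; e.g. 0 (Evader) can still go to 7. Fixed point.
Pursuer's winning region = {2, 3, 4, 5, 6}.

2, 3, 4, 5, 6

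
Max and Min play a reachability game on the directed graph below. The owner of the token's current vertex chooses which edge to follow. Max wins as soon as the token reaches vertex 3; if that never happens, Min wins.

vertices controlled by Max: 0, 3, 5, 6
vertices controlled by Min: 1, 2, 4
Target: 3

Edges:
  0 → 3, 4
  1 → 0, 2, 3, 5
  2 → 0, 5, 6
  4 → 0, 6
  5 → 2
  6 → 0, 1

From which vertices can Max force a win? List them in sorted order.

A0 = {3}
A1: add {0} — 0 (Max) has 0→3.
A2: add {6} — 6 (Max) has 6→0.
A3: add {4} — 4 (Min): all of {0, 6} already in.
A4 = A3; e.g. 1 (Min) can still go to 2. Fixed point.
Max's winning region = {0, 3, 4, 6}.

0, 3, 4, 6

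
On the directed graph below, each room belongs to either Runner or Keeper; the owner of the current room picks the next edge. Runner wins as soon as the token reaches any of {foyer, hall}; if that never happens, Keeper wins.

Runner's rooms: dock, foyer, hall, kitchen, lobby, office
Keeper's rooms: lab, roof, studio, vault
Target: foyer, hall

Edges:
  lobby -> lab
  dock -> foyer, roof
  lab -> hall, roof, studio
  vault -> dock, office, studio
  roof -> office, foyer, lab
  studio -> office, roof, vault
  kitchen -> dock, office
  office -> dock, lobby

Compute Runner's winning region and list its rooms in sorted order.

dock, foyer, hall, kitchen, office

A0 = {foyer, hall}
A1: add {dock} — dock (Runner) has dock→foyer.
A2: add {kitchen, office} — kitchen (Runner) has kitchen→dock; office (Runner) has office→dock.
A3 = A2; e.g. roof (Keeper) can still go to lab. Fixed point.
Runner's winning region = {dock, foyer, hall, kitchen, office}.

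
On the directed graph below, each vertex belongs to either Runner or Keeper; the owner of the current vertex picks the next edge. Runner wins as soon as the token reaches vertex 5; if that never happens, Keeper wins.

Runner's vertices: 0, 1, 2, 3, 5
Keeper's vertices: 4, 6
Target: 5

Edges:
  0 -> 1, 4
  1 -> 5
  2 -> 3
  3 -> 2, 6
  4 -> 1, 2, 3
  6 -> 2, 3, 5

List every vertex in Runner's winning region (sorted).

A0 = {5}
A1: add {1} — 1 (Runner) has 1→5.
A2: add {0} — 0 (Runner) has 0→1.
A3 = A2; e.g. 2 (Runner) has no edge into A2. Fixed point.
Runner's winning region = {0, 1, 5}.

0, 1, 5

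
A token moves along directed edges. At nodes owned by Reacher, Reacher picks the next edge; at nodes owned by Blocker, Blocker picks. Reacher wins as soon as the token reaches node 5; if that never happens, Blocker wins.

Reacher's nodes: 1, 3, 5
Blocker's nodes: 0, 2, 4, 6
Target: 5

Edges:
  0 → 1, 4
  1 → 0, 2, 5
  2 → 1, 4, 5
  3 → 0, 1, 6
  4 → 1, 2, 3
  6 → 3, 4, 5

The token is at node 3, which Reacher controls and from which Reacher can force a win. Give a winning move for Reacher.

1

A0 = {5}
A1: add {1} — 1 (Reacher) has 1→5.
A2: add {3} — 3 (Reacher) has 3→1.
A3 = A2; e.g. 0 (Blocker) can still go to 4. Fixed point.
From 3, successor 1 is in the attractor (rank 1); the other successors 0, 6 are not.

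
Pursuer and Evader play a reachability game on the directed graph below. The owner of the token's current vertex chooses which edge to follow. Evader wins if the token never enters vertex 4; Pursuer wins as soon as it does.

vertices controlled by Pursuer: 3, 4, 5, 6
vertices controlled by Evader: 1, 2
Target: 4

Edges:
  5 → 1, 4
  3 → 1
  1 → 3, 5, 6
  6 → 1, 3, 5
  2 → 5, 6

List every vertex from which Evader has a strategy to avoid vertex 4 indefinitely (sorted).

1, 3

A0 = {4}
A1: add {5} — 5 (Pursuer) has 5→4.
A2: add {6} — 6 (Pursuer) has 6→5.
A3: add {2} — 2 (Evader): all of {5, 6} already in.
A4 = A3; e.g. 1 (Evader) can still go to 3. Fixed point.
Pursuer's attractor = {2, 4, 5, 6}; Evader avoids the target exactly from the complement.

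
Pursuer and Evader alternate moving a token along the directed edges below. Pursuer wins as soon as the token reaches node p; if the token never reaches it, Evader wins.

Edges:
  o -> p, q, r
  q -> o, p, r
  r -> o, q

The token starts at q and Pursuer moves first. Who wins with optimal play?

Pursuer

Track states (vertex, player-to-move).
A0 = {(p,Pursuer), (p,Evader)}
A1: add {(o,Pursuer), (q,Pursuer)}.
(q,Pursuer) ∈ A1 ⇒ Pursuer forces the target.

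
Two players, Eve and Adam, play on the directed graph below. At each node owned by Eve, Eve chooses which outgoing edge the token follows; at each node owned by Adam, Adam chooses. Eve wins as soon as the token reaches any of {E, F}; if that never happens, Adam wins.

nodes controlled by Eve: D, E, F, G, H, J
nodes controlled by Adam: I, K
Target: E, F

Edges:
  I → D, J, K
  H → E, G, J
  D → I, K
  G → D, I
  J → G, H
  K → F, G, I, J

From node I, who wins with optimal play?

Adam

A0 = {E, F}
A1: add {H} — H (Eve) has H→E.
A2: add {J} — J (Eve) has J→H.
A3 = A2; e.g. D (Eve) has no edge into A2. Fixed point.
I never enters the attractor, so Adam can avoid the target forever.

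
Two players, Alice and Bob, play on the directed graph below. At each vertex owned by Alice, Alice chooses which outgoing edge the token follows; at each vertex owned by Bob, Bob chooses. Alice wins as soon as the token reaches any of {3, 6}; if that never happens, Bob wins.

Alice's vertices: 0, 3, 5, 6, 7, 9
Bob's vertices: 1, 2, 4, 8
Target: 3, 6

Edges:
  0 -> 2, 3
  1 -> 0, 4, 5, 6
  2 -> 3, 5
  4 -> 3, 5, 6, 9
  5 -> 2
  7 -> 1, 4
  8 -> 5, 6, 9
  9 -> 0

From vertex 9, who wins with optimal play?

A0 = {3, 6}
A1: add {0} — 0 (Alice) has 0→3.
A2: add {9} — 9 (Alice) has 9→0.
A3 = A2; e.g. 1 (Bob) can still go to 4. Fixed point.
9 ∈ A2, so Alice can force the target.

Alice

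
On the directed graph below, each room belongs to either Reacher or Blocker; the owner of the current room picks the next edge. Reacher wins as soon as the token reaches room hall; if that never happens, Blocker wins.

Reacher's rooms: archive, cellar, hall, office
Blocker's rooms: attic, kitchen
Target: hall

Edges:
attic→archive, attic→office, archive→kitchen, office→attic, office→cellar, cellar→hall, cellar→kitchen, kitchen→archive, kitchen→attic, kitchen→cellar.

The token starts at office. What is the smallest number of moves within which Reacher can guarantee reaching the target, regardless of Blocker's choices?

2

A0 = {hall}
A1: add {cellar} — cellar (Reacher) has cellar→hall.
A2: add {office} — office (Reacher) has office→cellar.
A3 = A2; e.g. archive (Reacher) has no edge into A2. Fixed point.
office enters the attractor at level 2, so Reacher can force the target in 2 moves from there.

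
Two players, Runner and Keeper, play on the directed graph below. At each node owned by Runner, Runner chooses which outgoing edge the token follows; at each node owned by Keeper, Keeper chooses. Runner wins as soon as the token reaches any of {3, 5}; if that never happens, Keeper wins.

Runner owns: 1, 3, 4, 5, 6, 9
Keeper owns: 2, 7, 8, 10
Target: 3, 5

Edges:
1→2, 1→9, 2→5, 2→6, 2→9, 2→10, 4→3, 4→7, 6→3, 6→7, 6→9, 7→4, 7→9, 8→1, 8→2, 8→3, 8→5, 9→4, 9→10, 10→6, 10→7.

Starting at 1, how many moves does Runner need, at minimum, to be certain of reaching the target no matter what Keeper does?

3

A0 = {3, 5}
A1: add {4, 6} — 4 (Runner) has 4→3; 6 (Runner) has 6→3.
A2: add {9} — 9 (Runner) has 9→4.
A3: add {1, 7} — 1 (Runner) has 1→9; 7 (Keeper): all of {4, 9} already in.
1 enters the attractor at level 3, so Runner can force the target in 3 moves from there.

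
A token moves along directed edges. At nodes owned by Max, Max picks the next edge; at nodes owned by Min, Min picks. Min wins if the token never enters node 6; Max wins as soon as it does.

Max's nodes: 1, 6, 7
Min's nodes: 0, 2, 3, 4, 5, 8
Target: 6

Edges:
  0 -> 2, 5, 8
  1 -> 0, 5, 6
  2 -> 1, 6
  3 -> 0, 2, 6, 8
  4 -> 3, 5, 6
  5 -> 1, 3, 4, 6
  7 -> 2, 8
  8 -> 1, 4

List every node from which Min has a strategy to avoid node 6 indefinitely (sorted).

A0 = {6}
A1: add {1} — 1 (Max) has 1→6.
A2: add {2} — 2 (Min): all of {1, 6} already in.
A3: add {7} — 7 (Max) has 7→2.
A4 = A3; e.g. 0 (Min) can still go to 5. Fixed point.
Max's attractor = {1, 2, 6, 7}; Min avoids the target exactly from the complement.

0, 3, 4, 5, 8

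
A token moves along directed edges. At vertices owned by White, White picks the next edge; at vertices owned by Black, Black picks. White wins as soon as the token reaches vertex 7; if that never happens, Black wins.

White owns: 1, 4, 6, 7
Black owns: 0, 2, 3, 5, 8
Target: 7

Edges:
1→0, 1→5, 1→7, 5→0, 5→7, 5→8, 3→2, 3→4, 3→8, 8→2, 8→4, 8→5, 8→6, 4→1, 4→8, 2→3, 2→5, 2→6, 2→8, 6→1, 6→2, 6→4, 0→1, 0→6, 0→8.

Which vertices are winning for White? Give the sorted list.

A0 = {7}
A1: add {1} — 1 (White) has 1→7.
A2: add {4, 6} — 4 (White) has 4→1; 6 (White) has 6→1.
A3 = A2; e.g. 0 (Black) can still go to 8. Fixed point.
White's winning region = {1, 4, 6, 7}.

1, 4, 6, 7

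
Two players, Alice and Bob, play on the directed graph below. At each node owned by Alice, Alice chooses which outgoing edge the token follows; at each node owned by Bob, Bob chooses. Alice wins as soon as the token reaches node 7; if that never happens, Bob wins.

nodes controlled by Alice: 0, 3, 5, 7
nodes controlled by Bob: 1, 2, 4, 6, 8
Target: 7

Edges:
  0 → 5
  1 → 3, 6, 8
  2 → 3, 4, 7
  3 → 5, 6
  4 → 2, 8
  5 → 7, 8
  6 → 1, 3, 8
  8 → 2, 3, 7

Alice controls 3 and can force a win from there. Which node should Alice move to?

A0 = {7}
A1: add {5} — 5 (Alice) has 5→7.
A2: add {0, 3} — 0 (Alice) has 0→5; 3 (Alice) has 3→5.
A3 = A2; e.g. 1 (Bob) can still go to 6. Fixed point.
From 3, successor 5 is in the attractor (rank 1); the other successor 6 is not.

5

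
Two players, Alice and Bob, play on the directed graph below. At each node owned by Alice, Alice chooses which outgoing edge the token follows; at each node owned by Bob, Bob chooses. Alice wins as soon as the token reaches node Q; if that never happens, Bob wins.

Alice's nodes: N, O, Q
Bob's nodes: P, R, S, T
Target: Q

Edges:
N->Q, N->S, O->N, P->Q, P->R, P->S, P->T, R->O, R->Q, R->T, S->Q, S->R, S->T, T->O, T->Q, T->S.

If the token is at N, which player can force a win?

A0 = {Q}
A1: add {N} — N (Alice) has N→Q.
N ∈ A1, so Alice can force the target.

Alice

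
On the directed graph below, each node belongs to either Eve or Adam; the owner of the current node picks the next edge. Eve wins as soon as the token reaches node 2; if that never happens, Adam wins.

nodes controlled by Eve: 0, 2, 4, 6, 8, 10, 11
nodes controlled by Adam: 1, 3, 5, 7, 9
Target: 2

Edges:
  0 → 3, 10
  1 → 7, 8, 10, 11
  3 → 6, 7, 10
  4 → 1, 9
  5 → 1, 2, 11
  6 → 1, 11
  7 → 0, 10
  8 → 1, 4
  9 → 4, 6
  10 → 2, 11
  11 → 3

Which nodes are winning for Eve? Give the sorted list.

0, 2, 7, 10

A0 = {2}
A1: add {10} — 10 (Eve) has 10→2.
A2: add {0} — 0 (Eve) has 0→10.
A3: add {7} — 7 (Adam): all of {0, 10} already in.
A4 = A3; e.g. 1 (Adam) can still go to 8. Fixed point.
Eve's winning region = {0, 2, 7, 10}.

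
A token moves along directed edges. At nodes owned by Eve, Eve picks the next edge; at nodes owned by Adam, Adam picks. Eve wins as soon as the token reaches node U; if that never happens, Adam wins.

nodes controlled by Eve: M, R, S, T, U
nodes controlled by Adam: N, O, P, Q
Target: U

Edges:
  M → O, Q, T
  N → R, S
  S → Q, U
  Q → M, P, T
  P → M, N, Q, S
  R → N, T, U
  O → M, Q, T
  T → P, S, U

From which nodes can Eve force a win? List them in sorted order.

M, N, R, S, T, U

A0 = {U}
A1: add {R, S, T} — R (Eve) has R→U; S (Eve) has S→U; T (Eve) has T→U.
A2: add {M, N} — M (Eve) has M→T; N (Adam): all of {R, S} already in.
A3 = A2; e.g. O (Adam) can still go to Q. Fixed point.
Eve's winning region = {M, N, R, S, T, U}.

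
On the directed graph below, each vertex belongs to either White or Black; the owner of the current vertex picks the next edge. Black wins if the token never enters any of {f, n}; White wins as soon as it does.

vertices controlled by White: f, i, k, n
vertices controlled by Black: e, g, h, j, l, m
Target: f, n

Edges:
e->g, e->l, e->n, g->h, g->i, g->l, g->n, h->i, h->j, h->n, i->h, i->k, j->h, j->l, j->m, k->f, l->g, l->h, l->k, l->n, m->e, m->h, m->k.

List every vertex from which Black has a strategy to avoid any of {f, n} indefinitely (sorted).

A0 = {f, n}
A1: add {k} — k (White) has k→f.
A2: add {i} — i (White) has i→k.
A3 = A2; e.g. e (Black) can still go to g. Fixed point.
White's attractor = {f, i, k, n}; Black avoids the target exactly from the complement.

e, g, h, j, l, m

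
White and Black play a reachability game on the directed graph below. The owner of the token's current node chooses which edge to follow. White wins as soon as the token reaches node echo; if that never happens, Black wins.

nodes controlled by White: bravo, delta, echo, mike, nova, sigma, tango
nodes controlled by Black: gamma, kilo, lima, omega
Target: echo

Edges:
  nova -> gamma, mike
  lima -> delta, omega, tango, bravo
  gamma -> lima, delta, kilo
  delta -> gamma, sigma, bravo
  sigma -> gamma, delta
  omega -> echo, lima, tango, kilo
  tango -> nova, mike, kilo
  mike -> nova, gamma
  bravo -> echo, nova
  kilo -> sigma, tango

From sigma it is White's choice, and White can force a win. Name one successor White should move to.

A0 = {echo}
A1: add {bravo} — bravo (White) has bravo→echo.
A2: add {delta} — delta (White) has delta→bravo.
A3: add {sigma} — sigma (White) has sigma→delta.
A4 = A3; e.g. nova (White) has no edge into A3. Fixed point.
From sigma, successor delta is in the attractor (rank 2); the other successor gamma is not.

delta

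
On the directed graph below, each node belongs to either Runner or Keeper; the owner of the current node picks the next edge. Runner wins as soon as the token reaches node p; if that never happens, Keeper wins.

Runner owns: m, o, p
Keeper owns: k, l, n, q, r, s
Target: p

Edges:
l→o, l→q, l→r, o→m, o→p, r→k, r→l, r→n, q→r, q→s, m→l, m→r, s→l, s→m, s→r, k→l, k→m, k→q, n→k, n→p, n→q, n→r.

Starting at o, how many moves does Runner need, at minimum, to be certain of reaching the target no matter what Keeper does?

A0 = {p}
A1: add {o} — o (Runner) has o→p.
A2 = A1; e.g. k (Keeper) can still go to l. Fixed point.
o enters the attractor at level 1, so Runner can force the target in 1 move from there.

1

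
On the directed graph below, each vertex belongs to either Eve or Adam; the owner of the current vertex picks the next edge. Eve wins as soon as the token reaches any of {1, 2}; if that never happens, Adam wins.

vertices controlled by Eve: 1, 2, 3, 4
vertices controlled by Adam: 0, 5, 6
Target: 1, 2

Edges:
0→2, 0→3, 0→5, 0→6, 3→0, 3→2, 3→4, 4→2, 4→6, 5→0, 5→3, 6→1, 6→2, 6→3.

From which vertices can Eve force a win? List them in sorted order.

A0 = {1, 2}
A1: add {3, 4} — 3 (Eve) has 3→2; 4 (Eve) has 4→2.
A2: add {6} — 6 (Adam): all of {1, 2, 3} already in.
A3 = A2; e.g. 0 (Adam) can still go to 5. Fixed point.
Eve's winning region = {1, 2, 3, 4, 6}.

1, 2, 3, 4, 6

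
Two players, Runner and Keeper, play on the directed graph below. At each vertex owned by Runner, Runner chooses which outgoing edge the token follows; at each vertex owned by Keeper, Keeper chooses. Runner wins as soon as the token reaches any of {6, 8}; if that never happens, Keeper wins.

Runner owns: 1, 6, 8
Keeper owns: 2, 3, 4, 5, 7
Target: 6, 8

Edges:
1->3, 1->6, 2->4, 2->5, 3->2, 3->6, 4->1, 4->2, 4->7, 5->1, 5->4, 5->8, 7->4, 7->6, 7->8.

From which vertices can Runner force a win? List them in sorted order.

A0 = {6, 8}
A1: add {1} — 1 (Runner) has 1→6.
A2 = A1; e.g. 2 (Keeper) can still go to 4. Fixed point.
Runner's winning region = {1, 6, 8}.

1, 6, 8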